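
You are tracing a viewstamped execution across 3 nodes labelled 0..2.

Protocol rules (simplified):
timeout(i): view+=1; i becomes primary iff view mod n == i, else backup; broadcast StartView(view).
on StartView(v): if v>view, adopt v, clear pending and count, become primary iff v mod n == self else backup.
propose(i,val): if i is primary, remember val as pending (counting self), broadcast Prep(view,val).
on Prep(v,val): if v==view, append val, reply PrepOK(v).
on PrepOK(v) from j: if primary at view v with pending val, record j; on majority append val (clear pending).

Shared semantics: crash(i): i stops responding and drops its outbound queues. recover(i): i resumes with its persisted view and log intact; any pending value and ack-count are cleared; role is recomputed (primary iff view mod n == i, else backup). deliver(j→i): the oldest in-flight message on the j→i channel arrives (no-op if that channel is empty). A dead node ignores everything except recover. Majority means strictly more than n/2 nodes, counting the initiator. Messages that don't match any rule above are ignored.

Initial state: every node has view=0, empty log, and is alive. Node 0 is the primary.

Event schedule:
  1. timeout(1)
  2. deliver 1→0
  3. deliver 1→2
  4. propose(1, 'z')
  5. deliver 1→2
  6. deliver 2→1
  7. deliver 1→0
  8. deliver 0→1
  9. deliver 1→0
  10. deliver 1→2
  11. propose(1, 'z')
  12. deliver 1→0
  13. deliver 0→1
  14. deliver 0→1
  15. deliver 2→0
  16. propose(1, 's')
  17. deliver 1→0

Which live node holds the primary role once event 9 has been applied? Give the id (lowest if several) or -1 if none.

1

after 1 — timeout(1): n1:prim/v1/[-]
after 2 — deliver 1→0: n0:back/v1/[-]
after 3 — deliver 1→2: n2:back/v1/[-]
after 4 — propose(1,'z'): ·
after 5 — deliver 1→2: n2:back/v1/[z]
after 6 — deliver 2→1: n1:prim/v1/[z]
after 7 — deliver 1→0: n0:back/v1/[z]
after 8 — deliver 0→1: ·
after 9 — deliver 1→0: ·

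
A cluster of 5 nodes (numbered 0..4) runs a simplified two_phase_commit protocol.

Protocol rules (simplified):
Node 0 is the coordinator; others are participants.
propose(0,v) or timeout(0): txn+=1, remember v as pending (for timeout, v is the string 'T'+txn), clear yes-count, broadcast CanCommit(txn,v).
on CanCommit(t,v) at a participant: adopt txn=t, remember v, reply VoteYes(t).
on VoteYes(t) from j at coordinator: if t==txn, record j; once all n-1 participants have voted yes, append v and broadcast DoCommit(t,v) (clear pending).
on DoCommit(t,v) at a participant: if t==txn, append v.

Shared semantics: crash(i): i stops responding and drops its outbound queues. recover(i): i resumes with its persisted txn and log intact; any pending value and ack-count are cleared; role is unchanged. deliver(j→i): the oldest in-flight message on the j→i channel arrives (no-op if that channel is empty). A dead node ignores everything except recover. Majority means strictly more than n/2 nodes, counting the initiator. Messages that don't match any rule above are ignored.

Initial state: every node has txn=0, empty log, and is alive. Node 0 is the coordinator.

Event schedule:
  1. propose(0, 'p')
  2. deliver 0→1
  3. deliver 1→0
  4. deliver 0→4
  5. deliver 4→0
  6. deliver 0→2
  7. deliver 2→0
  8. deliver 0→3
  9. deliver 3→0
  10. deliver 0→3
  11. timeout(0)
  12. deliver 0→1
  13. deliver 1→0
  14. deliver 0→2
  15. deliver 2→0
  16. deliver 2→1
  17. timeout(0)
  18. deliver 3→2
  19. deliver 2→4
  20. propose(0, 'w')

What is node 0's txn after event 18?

after 1 — propose(0,'p'): n0:coor/t1/[-]
after 2 — deliver 0→1: n1:part/t1/[-]
after 3 — deliver 1→0: ·
after 4 — deliver 0→4: n4:part/t1/[-]
after 5 — deliver 4→0: ·
after 6 — deliver 0→2: n2:part/t1/[-]
after 7 — deliver 2→0: ·
after 8 — deliver 0→3: n3:part/t1/[-]
after 9 — deliver 3→0: n0:coor/t1/[p]
after 10 — deliver 0→3: n3:part/t1/[p]
after 11 — timeout(0): n0:coor/t2/[p]
after 12 — deliver 0→1: n1:part/t1/[p]
after 13 — deliver 1→0: ·
after 14 — deliver 0→2: n2:part/t1/[p]
after 15 — deliver 2→0: ·
after 16 — deliver 2→1: ·
after 17 — timeout(0): n0:coor/t3/[p]
after 18 — deliver 3→2: ·

3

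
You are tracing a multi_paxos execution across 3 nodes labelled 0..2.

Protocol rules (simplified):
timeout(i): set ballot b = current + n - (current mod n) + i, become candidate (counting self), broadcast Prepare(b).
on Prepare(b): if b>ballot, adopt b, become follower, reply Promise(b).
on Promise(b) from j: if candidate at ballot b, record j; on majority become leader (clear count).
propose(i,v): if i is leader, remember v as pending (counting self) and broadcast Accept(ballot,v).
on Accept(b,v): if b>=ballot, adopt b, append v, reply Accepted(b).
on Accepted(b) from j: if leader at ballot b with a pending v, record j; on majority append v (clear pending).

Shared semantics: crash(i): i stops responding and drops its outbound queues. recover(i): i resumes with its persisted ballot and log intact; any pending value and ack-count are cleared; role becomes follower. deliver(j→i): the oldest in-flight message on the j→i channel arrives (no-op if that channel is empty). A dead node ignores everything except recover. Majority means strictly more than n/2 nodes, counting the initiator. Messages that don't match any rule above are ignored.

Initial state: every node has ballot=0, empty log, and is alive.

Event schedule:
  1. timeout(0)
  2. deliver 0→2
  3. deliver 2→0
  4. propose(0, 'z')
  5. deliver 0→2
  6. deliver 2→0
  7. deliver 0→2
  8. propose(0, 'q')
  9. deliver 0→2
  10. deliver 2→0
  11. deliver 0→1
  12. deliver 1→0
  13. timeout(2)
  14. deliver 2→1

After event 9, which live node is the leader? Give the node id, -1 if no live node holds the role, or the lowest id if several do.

step 1 timeout(0): 0={cand,b=3,log=-}
step 2 deliver 0→2: 2={foll,b=3,log=-}
step 3 deliver 2→0: 0={lead,b=3,log=-}
step 4 propose(0,'z'): —
step 5 deliver 0→2: 2={foll,b=3,log=z}
step 6 deliver 2→0: 0={lead,b=3,log=z}
step 7 deliver 0→2: —
step 8 propose(0,'q'): —
step 9 deliver 0→2: 2={foll,b=3,log=z,q}

0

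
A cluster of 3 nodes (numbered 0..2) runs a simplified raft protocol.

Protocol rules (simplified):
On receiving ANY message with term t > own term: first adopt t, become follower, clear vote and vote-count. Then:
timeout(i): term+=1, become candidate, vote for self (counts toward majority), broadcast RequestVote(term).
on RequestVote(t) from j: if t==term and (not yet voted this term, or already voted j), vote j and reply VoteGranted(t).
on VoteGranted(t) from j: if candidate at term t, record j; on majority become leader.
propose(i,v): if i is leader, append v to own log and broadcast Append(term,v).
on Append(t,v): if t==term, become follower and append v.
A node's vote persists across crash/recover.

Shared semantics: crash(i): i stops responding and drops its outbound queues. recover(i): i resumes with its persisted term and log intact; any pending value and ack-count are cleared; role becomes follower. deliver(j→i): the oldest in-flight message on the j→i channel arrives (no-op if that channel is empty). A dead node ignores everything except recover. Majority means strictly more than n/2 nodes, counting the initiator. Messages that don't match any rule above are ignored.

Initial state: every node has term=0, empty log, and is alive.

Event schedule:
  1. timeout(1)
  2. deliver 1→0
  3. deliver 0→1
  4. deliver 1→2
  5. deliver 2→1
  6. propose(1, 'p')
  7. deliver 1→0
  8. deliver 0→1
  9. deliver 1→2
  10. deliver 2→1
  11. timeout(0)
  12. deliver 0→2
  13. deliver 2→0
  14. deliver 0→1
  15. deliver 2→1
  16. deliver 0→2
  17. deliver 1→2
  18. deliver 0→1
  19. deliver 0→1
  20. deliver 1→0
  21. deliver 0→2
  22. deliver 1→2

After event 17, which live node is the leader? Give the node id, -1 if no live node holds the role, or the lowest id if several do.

[1] timeout(1) → N1(cand t1 [-])
[2] deliver 1→0 → N0(foll t1 [-])
[3] deliver 0→1 → N1(lead t1 [-])
[4] deliver 1→2 → N2(foll t1 [-])
[5] deliver 2→1 → ∅
[6] propose(1,'p') → N1(lead t1 [p])
[7] deliver 1→0 → N0(foll t1 [p])
[8] deliver 0→1 → ∅
[9] deliver 1→2 → N2(foll t1 [p])
[10] deliver 2→1 → ∅
[11] timeout(0) → N0(cand t2 [p])
[12] deliver 0→2 → N2(foll t2 [p])
[13] deliver 2→0 → N0(lead t2 [p])
[14] deliver 0→1 → N1(foll t2 [p])
[15] deliver 2→1 → ∅
[16] deliver 0→2 → ∅
[17] deliver 1→2 → ∅

0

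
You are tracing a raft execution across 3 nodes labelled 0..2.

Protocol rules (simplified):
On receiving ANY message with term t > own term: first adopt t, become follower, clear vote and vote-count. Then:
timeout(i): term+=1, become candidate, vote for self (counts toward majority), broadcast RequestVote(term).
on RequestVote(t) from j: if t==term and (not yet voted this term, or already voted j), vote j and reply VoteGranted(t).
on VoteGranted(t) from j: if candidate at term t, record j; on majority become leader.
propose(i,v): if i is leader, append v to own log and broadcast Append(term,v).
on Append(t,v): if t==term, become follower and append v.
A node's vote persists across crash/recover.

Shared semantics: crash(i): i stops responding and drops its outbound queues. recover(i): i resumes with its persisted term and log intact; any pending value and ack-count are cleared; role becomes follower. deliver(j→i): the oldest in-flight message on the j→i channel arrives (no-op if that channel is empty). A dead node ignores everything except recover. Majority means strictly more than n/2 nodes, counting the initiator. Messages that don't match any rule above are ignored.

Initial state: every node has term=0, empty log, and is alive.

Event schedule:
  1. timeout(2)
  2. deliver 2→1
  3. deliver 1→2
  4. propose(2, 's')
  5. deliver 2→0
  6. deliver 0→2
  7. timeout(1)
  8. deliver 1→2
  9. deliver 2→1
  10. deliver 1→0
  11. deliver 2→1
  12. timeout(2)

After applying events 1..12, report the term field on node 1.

2

[1] timeout(2) → N2(cand t1 [-])
[2] deliver 2→1 → N1(foll t1 [-])
[3] deliver 1→2 → N2(lead t1 [-])
[4] propose(2,'s') → N2(lead t1 [s])
[5] deliver 2→0 → N0(foll t1 [-])
[6] deliver 0→2 → ∅
[7] timeout(1) → N1(cand t2 [-])
[8] deliver 1→2 → N2(foll t2 [s])
[9] deliver 2→1 → ∅
[10] deliver 1→0 → N0(foll t2 [-])
[11] deliver 2→1 → N1(lead t2 [-])
[12] timeout(2) → N2(cand t3 [s])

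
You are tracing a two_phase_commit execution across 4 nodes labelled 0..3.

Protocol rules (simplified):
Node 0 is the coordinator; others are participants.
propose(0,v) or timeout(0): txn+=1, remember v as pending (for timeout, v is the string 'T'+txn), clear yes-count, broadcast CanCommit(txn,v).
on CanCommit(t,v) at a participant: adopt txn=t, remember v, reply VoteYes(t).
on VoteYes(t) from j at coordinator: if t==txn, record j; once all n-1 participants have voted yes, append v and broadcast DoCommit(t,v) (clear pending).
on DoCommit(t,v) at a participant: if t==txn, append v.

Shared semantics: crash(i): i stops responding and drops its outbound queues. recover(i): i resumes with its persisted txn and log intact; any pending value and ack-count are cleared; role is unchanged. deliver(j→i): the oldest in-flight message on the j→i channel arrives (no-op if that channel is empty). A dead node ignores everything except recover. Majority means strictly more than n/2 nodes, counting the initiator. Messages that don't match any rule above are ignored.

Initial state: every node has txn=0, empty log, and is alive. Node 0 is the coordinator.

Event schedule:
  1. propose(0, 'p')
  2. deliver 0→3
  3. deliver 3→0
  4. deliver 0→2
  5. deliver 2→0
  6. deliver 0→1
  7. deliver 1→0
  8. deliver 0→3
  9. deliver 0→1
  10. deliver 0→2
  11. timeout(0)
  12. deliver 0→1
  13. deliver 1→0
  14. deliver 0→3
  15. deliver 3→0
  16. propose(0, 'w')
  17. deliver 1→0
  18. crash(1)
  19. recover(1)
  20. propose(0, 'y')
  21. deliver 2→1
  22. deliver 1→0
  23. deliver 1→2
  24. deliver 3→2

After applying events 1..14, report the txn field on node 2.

e1 propose(0,'p'): 0[coor,t=1,-]
e2 deliver 0→3: 3[part,t=1,-]
e3 deliver 3→0: ·
e4 deliver 0→2: 2[part,t=1,-]
e5 deliver 2→0: ·
e6 deliver 0→1: 1[part,t=1,-]
e7 deliver 1→0: 0[coor,t=1,p]
e8 deliver 0→3: 3[part,t=1,p]
e9 deliver 0→1: 1[part,t=1,p]
e10 deliver 0→2: 2[part,t=1,p]
e11 timeout(0): 0[coor,t=2,p]
e12 deliver 0→1: 1[part,t=2,p]
e13 deliver 1→0: ·
e14 deliver 0→3: 3[part,t=2,p]

1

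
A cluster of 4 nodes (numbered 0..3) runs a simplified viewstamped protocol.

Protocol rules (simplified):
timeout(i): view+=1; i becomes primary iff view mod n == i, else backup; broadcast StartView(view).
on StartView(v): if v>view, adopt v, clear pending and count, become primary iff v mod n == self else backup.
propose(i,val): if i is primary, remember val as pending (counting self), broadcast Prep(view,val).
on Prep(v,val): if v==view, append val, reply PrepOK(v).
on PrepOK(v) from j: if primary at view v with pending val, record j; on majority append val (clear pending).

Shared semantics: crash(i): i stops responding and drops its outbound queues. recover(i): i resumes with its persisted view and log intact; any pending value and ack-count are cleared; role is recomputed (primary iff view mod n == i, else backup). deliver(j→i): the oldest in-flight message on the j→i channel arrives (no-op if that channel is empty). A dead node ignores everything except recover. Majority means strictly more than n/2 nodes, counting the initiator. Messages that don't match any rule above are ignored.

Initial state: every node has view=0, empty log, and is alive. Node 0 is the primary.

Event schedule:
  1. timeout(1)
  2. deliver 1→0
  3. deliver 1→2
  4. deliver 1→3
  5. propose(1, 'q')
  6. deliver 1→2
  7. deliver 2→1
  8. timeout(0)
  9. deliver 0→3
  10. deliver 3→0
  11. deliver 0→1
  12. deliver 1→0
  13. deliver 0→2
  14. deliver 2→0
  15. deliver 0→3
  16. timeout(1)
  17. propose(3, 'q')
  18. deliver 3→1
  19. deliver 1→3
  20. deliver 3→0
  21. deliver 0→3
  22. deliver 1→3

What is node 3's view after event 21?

2

1. timeout(1):  <1:prim v1 ->
2. deliver 1→0:  <0:back v1 ->
3. deliver 1→2:  <2:back v1 ->
4. deliver 1→3:  <3:back v1 ->
5. propose(1,'q'):  nop
6. deliver 1→2:  <2:back v1 q>
7. deliver 2→1:  nop
8. timeout(0):  <0:back v2 ->
9. deliver 0→3:  <3:back v2 ->
10. deliver 3→0:  nop
11. deliver 0→1:  <1:back v2 ->
12. deliver 1→0:  nop
13. deliver 0→2:  <2:prim v2 q>
14. deliver 2→0:  nop
15. deliver 0→3:  nop
16. timeout(1):  <1:back v3 ->
17. propose(3,'q'):  nop
18. deliver 3→1:  nop
19. deliver 1→3:  nop
20. deliver 3→0:  nop
21. deliver 0→3:  nop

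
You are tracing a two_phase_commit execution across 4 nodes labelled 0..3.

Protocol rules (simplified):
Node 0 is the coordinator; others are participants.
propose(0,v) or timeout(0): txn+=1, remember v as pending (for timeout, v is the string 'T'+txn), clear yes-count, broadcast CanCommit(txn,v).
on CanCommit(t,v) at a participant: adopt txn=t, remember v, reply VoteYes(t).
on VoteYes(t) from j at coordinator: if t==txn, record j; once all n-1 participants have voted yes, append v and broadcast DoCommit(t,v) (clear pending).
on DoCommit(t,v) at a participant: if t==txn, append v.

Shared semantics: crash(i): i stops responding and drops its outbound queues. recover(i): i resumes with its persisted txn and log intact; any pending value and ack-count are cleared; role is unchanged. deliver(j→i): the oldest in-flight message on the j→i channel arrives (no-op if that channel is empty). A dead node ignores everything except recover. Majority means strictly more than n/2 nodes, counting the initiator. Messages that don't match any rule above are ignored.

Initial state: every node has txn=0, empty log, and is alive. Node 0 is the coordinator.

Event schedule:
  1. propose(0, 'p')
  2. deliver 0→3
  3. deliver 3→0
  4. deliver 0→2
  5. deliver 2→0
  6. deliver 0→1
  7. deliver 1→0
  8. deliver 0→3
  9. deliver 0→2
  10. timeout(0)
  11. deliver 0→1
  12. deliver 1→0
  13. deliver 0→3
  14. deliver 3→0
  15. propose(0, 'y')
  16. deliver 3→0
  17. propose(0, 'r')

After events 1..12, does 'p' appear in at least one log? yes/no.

yes

1. propose(0,'p'):  <0:coor t1 ->
2. deliver 0→3:  <3:part t1 ->
3. deliver 3→0:  nop
4. deliver 0→2:  <2:part t1 ->
5. deliver 2→0:  nop
6. deliver 0→1:  <1:part t1 ->
7. deliver 1→0:  <0:coor t1 p>
8. deliver 0→3:  <3:part t1 p>
9. deliver 0→2:  <2:part t1 p>
10. timeout(0):  <0:coor t2 p>
11. deliver 0→1:  <1:part t1 p>
12. deliver 1→0:  nop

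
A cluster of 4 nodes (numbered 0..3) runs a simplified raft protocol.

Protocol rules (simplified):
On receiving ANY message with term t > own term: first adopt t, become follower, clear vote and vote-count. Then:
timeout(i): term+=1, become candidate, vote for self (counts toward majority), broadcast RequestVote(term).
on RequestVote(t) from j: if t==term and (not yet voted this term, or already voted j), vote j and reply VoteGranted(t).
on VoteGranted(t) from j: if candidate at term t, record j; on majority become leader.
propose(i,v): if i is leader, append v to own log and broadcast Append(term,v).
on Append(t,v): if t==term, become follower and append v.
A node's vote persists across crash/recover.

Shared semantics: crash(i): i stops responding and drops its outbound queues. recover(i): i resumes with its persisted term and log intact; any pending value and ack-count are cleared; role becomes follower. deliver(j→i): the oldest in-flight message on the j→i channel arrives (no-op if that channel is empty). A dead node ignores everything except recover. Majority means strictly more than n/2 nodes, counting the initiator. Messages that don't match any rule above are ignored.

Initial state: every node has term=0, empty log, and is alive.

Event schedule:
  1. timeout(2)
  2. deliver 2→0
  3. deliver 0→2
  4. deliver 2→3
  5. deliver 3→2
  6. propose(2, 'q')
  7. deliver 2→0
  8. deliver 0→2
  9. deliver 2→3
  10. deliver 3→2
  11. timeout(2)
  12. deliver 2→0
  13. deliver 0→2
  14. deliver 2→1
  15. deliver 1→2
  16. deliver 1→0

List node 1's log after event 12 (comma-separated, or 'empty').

step 1 timeout(2): 2={cand,t=1,log=-}
step 2 deliver 2→0: 0={foll,t=1,log=-}
step 3 deliver 0→2: —
step 4 deliver 2→3: 3={foll,t=1,log=-}
step 5 deliver 3→2: 2={lead,t=1,log=-}
step 6 propose(2,'q'): 2={lead,t=1,log=q}
step 7 deliver 2→0: 0={foll,t=1,log=q}
step 8 deliver 0→2: —
step 9 deliver 2→3: 3={foll,t=1,log=q}
step 10 deliver 3→2: —
step 11 timeout(2): 2={cand,t=2,log=q}
step 12 deliver 2→0: 0={foll,t=2,log=q}

empty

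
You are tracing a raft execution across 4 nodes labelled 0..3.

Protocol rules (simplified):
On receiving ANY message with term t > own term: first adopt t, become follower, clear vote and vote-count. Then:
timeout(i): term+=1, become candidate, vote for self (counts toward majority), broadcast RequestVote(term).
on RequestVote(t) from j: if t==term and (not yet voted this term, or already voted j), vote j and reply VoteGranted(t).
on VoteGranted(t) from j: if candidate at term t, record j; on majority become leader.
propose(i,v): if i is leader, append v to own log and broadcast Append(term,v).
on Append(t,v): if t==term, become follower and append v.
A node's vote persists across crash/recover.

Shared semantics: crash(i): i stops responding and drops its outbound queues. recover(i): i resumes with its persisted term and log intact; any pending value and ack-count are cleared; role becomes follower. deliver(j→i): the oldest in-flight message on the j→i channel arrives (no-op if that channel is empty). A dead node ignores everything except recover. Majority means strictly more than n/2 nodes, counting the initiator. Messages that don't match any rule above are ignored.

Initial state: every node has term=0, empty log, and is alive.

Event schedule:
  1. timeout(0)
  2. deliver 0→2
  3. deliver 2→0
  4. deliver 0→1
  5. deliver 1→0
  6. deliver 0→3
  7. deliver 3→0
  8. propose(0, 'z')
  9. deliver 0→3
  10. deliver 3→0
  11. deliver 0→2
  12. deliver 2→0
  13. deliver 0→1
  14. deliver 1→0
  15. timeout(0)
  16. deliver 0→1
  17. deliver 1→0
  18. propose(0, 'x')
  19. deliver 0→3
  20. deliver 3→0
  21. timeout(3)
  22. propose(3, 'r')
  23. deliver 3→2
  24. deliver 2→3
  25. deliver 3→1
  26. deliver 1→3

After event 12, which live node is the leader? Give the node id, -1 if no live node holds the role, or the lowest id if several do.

after 1 — timeout(0): n0:cand/t1/[-]
after 2 — deliver 0→2: n2:foll/t1/[-]
after 3 — deliver 2→0: ·
after 4 — deliver 0→1: n1:foll/t1/[-]
after 5 — deliver 1→0: n0:lead/t1/[-]
after 6 — deliver 0→3: n3:foll/t1/[-]
after 7 — deliver 3→0: ·
after 8 — propose(0,'z'): n0:lead/t1/[z]
after 9 — deliver 0→3: n3:foll/t1/[z]
after 10 — deliver 3→0: ·
after 11 — deliver 0→2: n2:foll/t1/[z]
after 12 — deliver 2→0: ·

0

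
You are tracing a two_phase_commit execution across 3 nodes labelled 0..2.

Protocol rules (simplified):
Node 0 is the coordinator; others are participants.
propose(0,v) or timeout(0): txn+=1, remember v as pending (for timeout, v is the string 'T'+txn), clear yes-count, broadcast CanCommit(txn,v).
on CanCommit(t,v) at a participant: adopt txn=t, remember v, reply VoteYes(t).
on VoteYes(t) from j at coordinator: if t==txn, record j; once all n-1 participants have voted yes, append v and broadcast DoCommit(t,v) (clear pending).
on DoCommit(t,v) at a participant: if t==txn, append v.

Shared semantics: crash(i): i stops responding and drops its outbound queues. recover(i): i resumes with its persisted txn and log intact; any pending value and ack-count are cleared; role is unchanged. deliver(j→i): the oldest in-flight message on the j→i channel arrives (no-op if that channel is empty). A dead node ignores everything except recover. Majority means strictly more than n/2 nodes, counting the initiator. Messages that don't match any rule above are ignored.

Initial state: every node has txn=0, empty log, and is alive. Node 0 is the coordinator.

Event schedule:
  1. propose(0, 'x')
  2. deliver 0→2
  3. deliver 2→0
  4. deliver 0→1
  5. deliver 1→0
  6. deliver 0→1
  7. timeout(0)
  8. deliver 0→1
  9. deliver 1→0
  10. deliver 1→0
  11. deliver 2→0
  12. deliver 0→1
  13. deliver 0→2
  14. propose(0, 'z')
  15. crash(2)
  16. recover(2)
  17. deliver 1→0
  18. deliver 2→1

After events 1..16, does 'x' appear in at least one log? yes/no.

yes

1. propose(0,'x'):  <0:coor t1 ->
2. deliver 0→2:  <2:part t1 ->
3. deliver 2→0:  nop
4. deliver 0→1:  <1:part t1 ->
5. deliver 1→0:  <0:coor t1 x>
6. deliver 0→1:  <1:part t1 x>
7. timeout(0):  <0:coor t2 x>
8. deliver 0→1:  <1:part t2 x>
9. deliver 1→0:  nop
10. deliver 1→0:  nop
11. deliver 2→0:  nop
12. deliver 0→1:  nop
13. deliver 0→2:  <2:part t1 x>
14. propose(0,'z'):  <0:coor t3 x>
15. crash(2):  <2:✗part t1 x>
16. recover(2):  <2:part t1 x>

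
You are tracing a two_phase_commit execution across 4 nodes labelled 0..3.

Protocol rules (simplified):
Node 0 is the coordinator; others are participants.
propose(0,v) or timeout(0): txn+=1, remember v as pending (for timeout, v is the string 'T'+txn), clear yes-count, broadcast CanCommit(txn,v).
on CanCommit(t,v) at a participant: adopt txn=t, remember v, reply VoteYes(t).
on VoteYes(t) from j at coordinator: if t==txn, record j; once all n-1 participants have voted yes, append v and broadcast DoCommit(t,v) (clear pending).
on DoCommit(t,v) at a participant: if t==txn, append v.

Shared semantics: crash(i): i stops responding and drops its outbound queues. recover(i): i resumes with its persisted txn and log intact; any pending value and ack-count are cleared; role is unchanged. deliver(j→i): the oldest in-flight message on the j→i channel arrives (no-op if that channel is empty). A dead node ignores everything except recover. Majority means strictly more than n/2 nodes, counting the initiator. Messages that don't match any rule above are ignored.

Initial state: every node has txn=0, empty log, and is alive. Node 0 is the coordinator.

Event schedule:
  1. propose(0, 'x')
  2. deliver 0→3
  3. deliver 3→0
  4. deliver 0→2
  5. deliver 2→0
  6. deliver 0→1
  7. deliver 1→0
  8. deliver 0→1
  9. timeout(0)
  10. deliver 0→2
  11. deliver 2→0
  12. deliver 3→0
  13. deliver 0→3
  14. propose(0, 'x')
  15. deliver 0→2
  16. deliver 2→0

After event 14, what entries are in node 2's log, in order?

e1 propose(0,'x'): 0[coor,t=1,-]
e2 deliver 0→3: 3[part,t=1,-]
e3 deliver 3→0: ·
e4 deliver 0→2: 2[part,t=1,-]
e5 deliver 2→0: ·
e6 deliver 0→1: 1[part,t=1,-]
e7 deliver 1→0: 0[coor,t=1,x]
e8 deliver 0→1: 1[part,t=1,x]
e9 timeout(0): 0[coor,t=2,x]
e10 deliver 0→2: 2[part,t=1,x]
e11 deliver 2→0: ·
e12 deliver 3→0: ·
e13 deliver 0→3: 3[part,t=1,x]
e14 propose(0,'x'): 0[coor,t=3,x]

x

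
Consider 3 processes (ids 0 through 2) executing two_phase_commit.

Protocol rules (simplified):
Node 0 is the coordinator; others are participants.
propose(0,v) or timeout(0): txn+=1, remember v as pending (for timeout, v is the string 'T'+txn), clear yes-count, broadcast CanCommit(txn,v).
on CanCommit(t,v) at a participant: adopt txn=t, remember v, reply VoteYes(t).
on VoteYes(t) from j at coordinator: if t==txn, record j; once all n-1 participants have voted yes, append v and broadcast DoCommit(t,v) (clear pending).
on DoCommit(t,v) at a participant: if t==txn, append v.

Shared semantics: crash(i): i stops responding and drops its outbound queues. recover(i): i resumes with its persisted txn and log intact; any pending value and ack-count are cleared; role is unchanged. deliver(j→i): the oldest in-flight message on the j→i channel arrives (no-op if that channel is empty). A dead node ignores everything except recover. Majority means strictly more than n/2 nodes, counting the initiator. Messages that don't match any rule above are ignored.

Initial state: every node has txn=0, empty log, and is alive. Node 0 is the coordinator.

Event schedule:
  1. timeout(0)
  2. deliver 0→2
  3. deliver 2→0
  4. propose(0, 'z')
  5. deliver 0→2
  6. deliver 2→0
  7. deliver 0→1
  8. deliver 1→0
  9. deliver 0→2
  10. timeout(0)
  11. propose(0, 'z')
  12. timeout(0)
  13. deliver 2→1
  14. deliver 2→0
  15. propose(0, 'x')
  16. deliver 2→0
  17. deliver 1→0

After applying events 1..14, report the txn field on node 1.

e1 timeout(0): 0[coor,t=1,-]
e2 deliver 0→2: 2[part,t=1,-]
e3 deliver 2→0: ·
e4 propose(0,'z'): 0[coor,t=2,-]
e5 deliver 0→2: 2[part,t=2,-]
e6 deliver 2→0: ·
e7 deliver 0→1: 1[part,t=1,-]
e8 deliver 1→0: ·
e9 deliver 0→2: ·
e10 timeout(0): 0[coor,t=3,-]
e11 propose(0,'z'): 0[coor,t=4,-]
e12 timeout(0): 0[coor,t=5,-]
e13 deliver 2→1: ·
e14 deliver 2→0: ·

1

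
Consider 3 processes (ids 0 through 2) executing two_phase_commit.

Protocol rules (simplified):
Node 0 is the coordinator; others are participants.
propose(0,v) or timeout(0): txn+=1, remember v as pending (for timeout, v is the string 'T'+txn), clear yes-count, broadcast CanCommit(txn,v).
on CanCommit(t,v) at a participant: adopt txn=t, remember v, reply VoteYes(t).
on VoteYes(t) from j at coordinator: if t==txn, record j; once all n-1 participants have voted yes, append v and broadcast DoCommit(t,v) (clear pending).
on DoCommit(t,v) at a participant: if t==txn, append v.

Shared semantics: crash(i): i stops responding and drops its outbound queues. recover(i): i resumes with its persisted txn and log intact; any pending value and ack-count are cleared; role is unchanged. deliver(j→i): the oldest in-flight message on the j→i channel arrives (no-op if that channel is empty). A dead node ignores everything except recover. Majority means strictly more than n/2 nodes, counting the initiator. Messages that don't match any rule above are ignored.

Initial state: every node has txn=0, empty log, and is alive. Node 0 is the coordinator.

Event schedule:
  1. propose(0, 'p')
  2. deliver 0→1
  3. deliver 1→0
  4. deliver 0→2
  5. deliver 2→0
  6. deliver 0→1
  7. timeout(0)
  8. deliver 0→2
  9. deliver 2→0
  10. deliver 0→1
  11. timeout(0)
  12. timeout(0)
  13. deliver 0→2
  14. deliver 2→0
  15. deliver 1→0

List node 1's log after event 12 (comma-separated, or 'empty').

p

e1 propose(0,'p'): 0[coor,t=1,-]
e2 deliver 0→1: 1[part,t=1,-]
e3 deliver 1→0: ·
e4 deliver 0→2: 2[part,t=1,-]
e5 deliver 2→0: 0[coor,t=1,p]
e6 deliver 0→1: 1[part,t=1,p]
e7 timeout(0): 0[coor,t=2,p]
e8 deliver 0→2: 2[part,t=1,p]
e9 deliver 2→0: ·
e10 deliver 0→1: 1[part,t=2,p]
e11 timeout(0): 0[coor,t=3,p]
e12 timeout(0): 0[coor,t=4,p]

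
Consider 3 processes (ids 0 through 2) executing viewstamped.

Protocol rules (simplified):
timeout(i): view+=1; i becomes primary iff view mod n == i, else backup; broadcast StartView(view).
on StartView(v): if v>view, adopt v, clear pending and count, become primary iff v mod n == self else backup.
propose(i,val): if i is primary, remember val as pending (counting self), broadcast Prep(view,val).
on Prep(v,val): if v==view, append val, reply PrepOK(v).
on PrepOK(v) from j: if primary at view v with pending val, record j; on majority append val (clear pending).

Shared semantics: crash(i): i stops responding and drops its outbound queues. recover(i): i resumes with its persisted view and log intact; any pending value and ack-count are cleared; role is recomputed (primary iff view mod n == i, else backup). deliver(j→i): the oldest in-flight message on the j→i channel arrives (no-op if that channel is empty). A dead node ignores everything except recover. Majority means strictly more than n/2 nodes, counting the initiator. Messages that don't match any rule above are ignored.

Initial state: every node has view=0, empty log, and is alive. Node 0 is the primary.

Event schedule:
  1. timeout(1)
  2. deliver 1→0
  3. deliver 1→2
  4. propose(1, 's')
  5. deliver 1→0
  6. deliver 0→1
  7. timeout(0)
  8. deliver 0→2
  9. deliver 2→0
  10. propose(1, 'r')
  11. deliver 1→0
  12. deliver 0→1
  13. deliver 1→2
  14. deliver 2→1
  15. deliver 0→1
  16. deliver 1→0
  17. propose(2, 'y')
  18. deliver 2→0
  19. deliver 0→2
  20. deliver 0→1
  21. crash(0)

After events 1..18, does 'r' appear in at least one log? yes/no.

[1] timeout(1) → N1(prim v1 [-])
[2] deliver 1→0 → N0(back v1 [-])
[3] deliver 1→2 → N2(back v1 [-])
[4] propose(1,'s') → ∅
[5] deliver 1→0 → N0(back v1 [s])
[6] deliver 0→1 → N1(prim v1 [s])
[7] timeout(0) → N0(back v2 [s])
[8] deliver 0→2 → N2(prim v2 [-])
[9] deliver 2→0 → ∅
[10] propose(1,'r') → ∅
[11] deliver 1→0 → ∅
[12] deliver 0→1 → N1(back v2 [s])
[13] deliver 1→2 → ∅
[14] deliver 2→1 → ∅
[15] deliver 0→1 → ∅
[16] deliver 1→0 → ∅
[17] propose(2,'y') → ∅
[18] deliver 2→0 → N0(back v2 [s,y])

no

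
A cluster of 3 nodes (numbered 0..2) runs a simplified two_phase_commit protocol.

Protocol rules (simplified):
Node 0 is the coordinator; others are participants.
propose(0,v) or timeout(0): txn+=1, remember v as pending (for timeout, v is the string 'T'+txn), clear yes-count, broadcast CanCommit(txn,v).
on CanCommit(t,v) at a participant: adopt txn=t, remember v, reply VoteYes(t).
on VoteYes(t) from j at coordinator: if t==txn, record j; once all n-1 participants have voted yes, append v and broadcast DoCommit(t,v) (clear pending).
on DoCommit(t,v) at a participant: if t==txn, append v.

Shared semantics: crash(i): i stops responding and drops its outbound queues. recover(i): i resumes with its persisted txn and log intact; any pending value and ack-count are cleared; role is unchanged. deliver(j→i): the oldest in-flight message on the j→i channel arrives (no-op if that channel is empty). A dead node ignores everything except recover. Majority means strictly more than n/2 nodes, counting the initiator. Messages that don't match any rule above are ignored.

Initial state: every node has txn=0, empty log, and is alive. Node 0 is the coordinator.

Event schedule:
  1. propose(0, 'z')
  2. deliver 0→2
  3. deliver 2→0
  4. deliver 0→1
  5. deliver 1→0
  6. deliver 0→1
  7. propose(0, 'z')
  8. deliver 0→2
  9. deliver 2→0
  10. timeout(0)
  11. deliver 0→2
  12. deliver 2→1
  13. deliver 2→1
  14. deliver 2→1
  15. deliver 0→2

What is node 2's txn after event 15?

after 1 — propose(0,'z'): n0:coor/t1/[-]
after 2 — deliver 0→2: n2:part/t1/[-]
after 3 — deliver 2→0: ·
after 4 — deliver 0→1: n1:part/t1/[-]
after 5 — deliver 1→0: n0:coor/t1/[z]
after 6 — deliver 0→1: n1:part/t1/[z]
after 7 — propose(0,'z'): n0:coor/t2/[z]
after 8 — deliver 0→2: n2:part/t1/[z]
after 9 — deliver 2→0: ·
after 10 — timeout(0): n0:coor/t3/[z]
after 11 — deliver 0→2: n2:part/t2/[z]
after 12 — deliver 2→1: ·
after 13 — deliver 2→1: ·
after 14 — deliver 2→1: ·
after 15 — deliver 0→2: n2:part/t3/[z]

3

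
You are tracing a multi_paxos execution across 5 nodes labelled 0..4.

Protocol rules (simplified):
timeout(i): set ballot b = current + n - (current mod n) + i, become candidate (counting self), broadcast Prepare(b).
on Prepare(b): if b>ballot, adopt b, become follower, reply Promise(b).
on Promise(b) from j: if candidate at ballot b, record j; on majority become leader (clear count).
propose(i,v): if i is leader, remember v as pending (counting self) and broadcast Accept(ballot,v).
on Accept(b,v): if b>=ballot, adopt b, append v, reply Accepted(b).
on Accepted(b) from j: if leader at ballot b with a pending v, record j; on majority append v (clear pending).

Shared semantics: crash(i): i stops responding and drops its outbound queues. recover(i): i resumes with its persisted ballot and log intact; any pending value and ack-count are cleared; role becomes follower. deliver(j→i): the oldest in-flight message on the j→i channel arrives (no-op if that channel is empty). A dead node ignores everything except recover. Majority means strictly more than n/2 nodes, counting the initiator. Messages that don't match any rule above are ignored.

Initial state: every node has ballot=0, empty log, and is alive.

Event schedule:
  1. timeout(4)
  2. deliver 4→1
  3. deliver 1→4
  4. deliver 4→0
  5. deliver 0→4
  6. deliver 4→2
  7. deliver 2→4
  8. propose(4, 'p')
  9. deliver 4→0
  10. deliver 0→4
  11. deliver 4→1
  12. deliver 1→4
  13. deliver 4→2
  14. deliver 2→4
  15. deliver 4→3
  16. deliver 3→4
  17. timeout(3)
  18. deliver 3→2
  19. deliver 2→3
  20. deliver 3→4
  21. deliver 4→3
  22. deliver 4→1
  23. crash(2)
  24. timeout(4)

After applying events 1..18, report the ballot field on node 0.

9

e1 timeout(4): 4[cand,b=9,-]
e2 deliver 4→1: 1[foll,b=9,-]
e3 deliver 1→4: ·
e4 deliver 4→0: 0[foll,b=9,-]
e5 deliver 0→4: 4[lead,b=9,-]
e6 deliver 4→2: 2[foll,b=9,-]
e7 deliver 2→4: ·
e8 propose(4,'p'): ·
e9 deliver 4→0: 0[foll,b=9,p]
e10 deliver 0→4: ·
e11 deliver 4→1: 1[foll,b=9,p]
e12 deliver 1→4: 4[lead,b=9,p]
e13 deliver 4→2: 2[foll,b=9,p]
e14 deliver 2→4: ·
e15 deliver 4→3: 3[foll,b=9,-]
e16 deliver 3→4: ·
e17 timeout(3): 3[cand,b=13,-]
e18 deliver 3→2: 2[foll,b=13,p]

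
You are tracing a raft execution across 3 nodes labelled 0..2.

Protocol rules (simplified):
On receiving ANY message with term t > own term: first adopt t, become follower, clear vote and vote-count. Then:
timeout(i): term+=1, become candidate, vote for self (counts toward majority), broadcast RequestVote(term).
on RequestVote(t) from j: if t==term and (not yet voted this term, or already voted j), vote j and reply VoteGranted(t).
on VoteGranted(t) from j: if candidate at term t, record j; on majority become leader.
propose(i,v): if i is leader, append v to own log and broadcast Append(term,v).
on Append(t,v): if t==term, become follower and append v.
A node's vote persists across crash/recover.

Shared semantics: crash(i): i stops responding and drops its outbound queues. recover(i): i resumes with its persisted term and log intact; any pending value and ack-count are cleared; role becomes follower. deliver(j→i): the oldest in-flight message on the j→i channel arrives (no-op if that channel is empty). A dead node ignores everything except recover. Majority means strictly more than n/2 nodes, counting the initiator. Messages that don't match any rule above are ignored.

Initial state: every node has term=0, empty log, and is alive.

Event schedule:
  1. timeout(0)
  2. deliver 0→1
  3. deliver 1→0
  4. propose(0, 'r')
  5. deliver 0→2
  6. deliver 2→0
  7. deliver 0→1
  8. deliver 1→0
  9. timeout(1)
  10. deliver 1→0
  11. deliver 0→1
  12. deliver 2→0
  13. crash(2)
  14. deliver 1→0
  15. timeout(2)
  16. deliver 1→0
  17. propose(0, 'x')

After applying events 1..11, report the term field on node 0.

2

step 1 timeout(0): 0={cand,t=1,log=-}
step 2 deliver 0→1: 1={foll,t=1,log=-}
step 3 deliver 1→0: 0={lead,t=1,log=-}
step 4 propose(0,'r'): 0={lead,t=1,log=r}
step 5 deliver 0→2: 2={foll,t=1,log=-}
step 6 deliver 2→0: —
step 7 deliver 0→1: 1={foll,t=1,log=r}
step 8 deliver 1→0: —
step 9 timeout(1): 1={cand,t=2,log=r}
step 10 deliver 1→0: 0={foll,t=2,log=r}
step 11 deliver 0→1: 1={lead,t=2,log=r}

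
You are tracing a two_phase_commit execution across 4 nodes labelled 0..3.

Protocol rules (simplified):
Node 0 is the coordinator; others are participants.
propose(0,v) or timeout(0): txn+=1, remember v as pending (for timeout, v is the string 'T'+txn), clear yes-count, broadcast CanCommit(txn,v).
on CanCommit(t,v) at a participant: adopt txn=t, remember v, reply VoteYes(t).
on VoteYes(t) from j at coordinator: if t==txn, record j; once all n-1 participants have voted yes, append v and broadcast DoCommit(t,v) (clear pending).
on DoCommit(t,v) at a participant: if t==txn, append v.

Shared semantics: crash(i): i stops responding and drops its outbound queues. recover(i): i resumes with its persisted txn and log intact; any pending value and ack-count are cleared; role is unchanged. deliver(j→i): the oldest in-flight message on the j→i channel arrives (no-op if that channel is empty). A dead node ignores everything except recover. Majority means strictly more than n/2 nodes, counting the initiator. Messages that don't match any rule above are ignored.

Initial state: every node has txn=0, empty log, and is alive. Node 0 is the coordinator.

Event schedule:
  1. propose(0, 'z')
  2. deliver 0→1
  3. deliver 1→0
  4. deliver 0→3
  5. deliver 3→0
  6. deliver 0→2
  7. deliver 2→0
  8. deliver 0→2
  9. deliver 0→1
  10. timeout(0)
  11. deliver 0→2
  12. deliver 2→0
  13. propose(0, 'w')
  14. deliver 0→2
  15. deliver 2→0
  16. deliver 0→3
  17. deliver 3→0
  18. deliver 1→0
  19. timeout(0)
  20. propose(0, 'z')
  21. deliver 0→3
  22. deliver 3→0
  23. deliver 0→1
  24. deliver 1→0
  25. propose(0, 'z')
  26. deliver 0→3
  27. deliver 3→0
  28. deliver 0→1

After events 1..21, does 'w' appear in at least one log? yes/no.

after 1 — propose(0,'z'): n0:coor/t1/[-]
after 2 — deliver 0→1: n1:part/t1/[-]
after 3 — deliver 1→0: ·
after 4 — deliver 0→3: n3:part/t1/[-]
after 5 — deliver 3→0: ·
after 6 — deliver 0→2: n2:part/t1/[-]
after 7 — deliver 2→0: n0:coor/t1/[z]
after 8 — deliver 0→2: n2:part/t1/[z]
after 9 — deliver 0→1: n1:part/t1/[z]
after 10 — timeout(0): n0:coor/t2/[z]
after 11 — deliver 0→2: n2:part/t2/[z]
after 12 — deliver 2→0: ·
after 13 — propose(0,'w'): n0:coor/t3/[z]
after 14 — deliver 0→2: n2:part/t3/[z]
after 15 — deliver 2→0: ·
after 16 — deliver 0→3: n3:part/t1/[z]
after 17 — deliver 3→0: ·
after 18 — deliver 1→0: ·
after 19 — timeout(0): n0:coor/t4/[z]
after 20 — propose(0,'z'): n0:coor/t5/[z]
after 21 — deliver 0→3: n3:part/t2/[z]

no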